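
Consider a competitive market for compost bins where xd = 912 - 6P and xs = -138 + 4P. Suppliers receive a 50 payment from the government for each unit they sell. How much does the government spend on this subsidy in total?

Pre-subsidy: 912 - 6P = -138 + 4P gives P* = 105, x* = 282.
With the subsidy, sellers receive Ps = Pb + 50 for each unit, where Pb is the price buyers pay.
Supply in terms of Pb becomes xs = -138 + 4(Pb + 50) = 62 + 4Pb. Setting this equal to demand: 912 - 6Pb = 62 + 4Pb, so Pb = 85.
Sellers receive Ps = 85 + 50 = 135; x' = 912 − 6·85 = 402.
Government outlay = subsidy × quantity = 50 × 402 = 20100.

Government cost = 20100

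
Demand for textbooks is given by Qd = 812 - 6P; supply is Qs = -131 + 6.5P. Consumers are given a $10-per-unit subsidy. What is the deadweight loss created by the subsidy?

Pre-subsidy: 812 - 6P = -131 + 6.5P gives P* = 75.44, Q* = 359.36.
With the rebate, buyers effectively pay Pb = Ps − 10, where Ps is the price sellers receive.
Demand in terms of Ps becomes Qd = 812 − 6(Ps − 10) = 872 - 6Ps. Setting this equal to supply: 872 - 6Ps = -131 + 6.5Ps, so Ps = 80.24.
Buyers pay Pb = 80.24 − 10 = 70.24; Q' = -131 + 6.5·80.24 = 390.56.
The subsidy expands output by 390.56 − 359.36 = 31.2 past the efficient level; on those units the gap between marginal cost and willingness to pay runs from 0 up to 10.
DWL = ½ × 10 × 31.2 = 156.

Deadweight loss = $156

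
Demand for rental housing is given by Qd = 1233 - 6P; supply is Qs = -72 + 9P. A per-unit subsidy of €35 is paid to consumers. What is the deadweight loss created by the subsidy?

Deadweight loss = €2205

Pre-subsidy: 1233 - 6P = -72 + 9P gives P* = 87, Q* = 711.
With the rebate, buyers effectively pay Pb = Ps − 35, where Ps is the price sellers receive.
Demand in terms of Ps becomes Qd = 1233 − 6(Ps − 35) = 1443 - 6Ps. Setting this equal to supply: 1443 - 6Ps = -72 + 9Ps, so Ps = 101.
Buyers pay Pb = 101 − 35 = 66; Q' = -72 + 9·101 = 837.
The subsidy expands output by 837 − 711 = 126 past the efficient level; on those units the gap between marginal cost and willingness to pay runs from 0 up to 35.
DWL = ½ × 35 × 126 = 2205.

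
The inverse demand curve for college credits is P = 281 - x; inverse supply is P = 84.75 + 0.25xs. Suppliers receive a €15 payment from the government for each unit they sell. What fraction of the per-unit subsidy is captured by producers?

Producer share = 0.2

Pre-subsidy: 281 - x = 84.75 + 0.25x gives x* = 157 and P* = 124.
With the subsidy, sellers receive Ps = Pb + 15 for each unit, where Pb is the price buyers pay.
On the curves, Pb = 281 - x and Ps = 84.75 + 0.25x; the wedge Ps − Pb = 15 gives 84.75 + 0.25x − (281 - x) = 15, so x' = 169.
Then Pb = 281 − 1·169 = 112 and Ps = 84.75 + 0.25·169 = 127.
Buyers' price falls by P* − Pb = 124 − 112 = 12; sellers' price rises by Ps − P* = 127 − 124 = 3.
So producers capture 3/15 = 0.2 of each unit of subsidy.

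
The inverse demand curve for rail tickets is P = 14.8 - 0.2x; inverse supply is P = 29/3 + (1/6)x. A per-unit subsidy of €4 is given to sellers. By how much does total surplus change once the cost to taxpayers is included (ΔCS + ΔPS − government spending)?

Net change in total surplus = -240/11

Pre-subsidy: 14.8 - 0.2x = 29/3 + (1/6)x gives x* = 14 and P* = 12.
With the subsidy, sellers receive Ps = Pb + 4 for each unit, where Pb is the price buyers pay.
On the curves, Pb = 14.8 - 0.2x and Ps = 29/3 + (1/6)x; the wedge Ps − Pb = 4 gives 29/3 + (1/6)x − (14.8 - 0.2x) = 4, so x' = 274/11.
Then Pb = 14.8 − 0.2·(274/11) = 108/11 and Ps = 29/3 + (1/6)·(274/11) = 152/11.
ΔCS = ½(14 + 274/11)(12 − 108/11) = 5136/121; ΔPS = ½(14 + 274/11)(152/11 − 12) = 4280/121.
Government spending = 4 × 274/11 = 1096/11.
Net change = 5136/121 + 4280/121 − 1096/11 = -240/11. The loss equals the DWL triangle ½·4·120/11.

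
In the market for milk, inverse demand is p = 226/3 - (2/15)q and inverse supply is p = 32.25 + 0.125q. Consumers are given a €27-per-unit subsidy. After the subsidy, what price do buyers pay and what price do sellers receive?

Pre-subsidy: 226/3 - (2/15)q = 32.25 + 0.125q gives q* = 5170/31 and p* = 1646/31.
With the rebate, buyers effectively pay pb = ps − 27, where ps is the price sellers receive.
On the curves, pb = 226/3 - (2/15)q and ps = 32.25 + 0.125q; the wedge ps − pb = 27 gives 32.25 + 0.125q − (226/3 - (2/15)q) = 27, so q' = 8410/31.
Then pb = 226/3 − (2/15)·(8410/31) = 1214/31 and ps = 32.25 + 0.125·(8410/31) = 2051/31.

Buyers pay 1214/31; sellers receive 2051/31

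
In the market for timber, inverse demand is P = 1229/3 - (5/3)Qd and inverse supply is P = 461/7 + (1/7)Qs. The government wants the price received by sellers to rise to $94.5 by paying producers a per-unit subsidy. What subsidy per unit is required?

At a seller price of 94.5, quantity supplied is -461 + 7·94.5 = 200.5.
Buyers absorb 200.5 only when they pay Pb = 1229/3 − (5/3)·200.5 = 75.5.
s = Ps − Pb = 94.5 − 75.5 = 19.

Required subsidy s = $19 per unit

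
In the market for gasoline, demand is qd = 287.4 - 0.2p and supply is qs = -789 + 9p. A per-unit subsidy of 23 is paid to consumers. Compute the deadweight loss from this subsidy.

Deadweight loss = 51.75

Pre-subsidy: 287.4 - 0.2p = -789 + 9p gives p* = 117, q* = 264.
With the rebate, buyers effectively pay pb = ps − 23, where ps is the price sellers receive.
Demand in terms of ps becomes qd = 287.4 − 0.2(ps − 23) = 292 - 0.2ps. Setting this equal to supply: 292 - 0.2ps = -789 + 9ps, so ps = 117.5.
Buyers pay pb = 117.5 − 23 = 94.5; q' = -789 + 9·117.5 = 268.5.
The subsidy expands output by 268.5 − 264 = 4.5 past the efficient level; on those units the gap between marginal cost and willingness to pay runs from 0 up to 23.
DWL = ½ × 23 × 4.5 = 51.75.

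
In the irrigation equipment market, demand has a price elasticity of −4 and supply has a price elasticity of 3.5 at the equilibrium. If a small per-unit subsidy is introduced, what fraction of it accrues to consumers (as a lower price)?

For a small subsidy around the equilibrium, the benefit split depends on the relative slopes, which at a point are proportional to the elasticities.
Buyer share = εs/(εs + |εd|) = 3.5/(3.5 + 4) = 7/15; seller share = |εd|/(εs + |εd|) = 8/15.

Consumer share = 7/15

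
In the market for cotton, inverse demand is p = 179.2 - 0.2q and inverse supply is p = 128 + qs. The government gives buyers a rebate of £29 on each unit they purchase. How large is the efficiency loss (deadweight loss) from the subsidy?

Pre-subsidy: 179.2 - 0.2q = 128 + q gives q* = 128/3 and p* = 512/3.
With the rebate, buyers effectively pay pb = ps − 29, where ps is the price sellers receive.
On the curves, pb = 179.2 - 0.2q and ps = 128 + q; the wedge ps − pb = 29 gives 128 + q − (179.2 - 0.2q) = 29, so q' = 401/6.
Then pb = 179.2 − 0.2·(401/6) = 995/6 and ps = 128 + 1·(401/6) = 1169/6.
The subsidy expands output by 401/6 − 128/3 = 145/6 past the efficient level; on those units the gap between marginal cost and willingness to pay runs from 0 up to 29.
DWL = ½ × 29 × 145/6 = 4205/12.

Deadweight loss = 4205/12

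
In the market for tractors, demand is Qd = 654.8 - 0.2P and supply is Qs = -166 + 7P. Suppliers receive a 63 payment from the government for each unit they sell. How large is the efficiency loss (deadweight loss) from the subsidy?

Pre-subsidy: 654.8 - 0.2P = -166 + 7P gives P* = 114, Q* = 632.
With the subsidy, sellers receive Ps = Pb + 63 for each unit, where Pb is the price buyers pay.
Supply in terms of Pb becomes Qs = -166 + 7(Pb + 63) = 275 + 7Pb. Setting this equal to demand: 654.8 - 0.2Pb = 275 + 7Pb, so Pb = 52.75.
Sellers receive Ps = 52.75 + 63 = 115.75; Q' = 654.8 − 0.2·52.75 = 644.25.
The subsidy expands output by 644.25 − 632 = 12.25 past the efficient level; on those units the gap between marginal cost and willingness to pay runs from 0 up to 63.
DWL = ½ × 63 × 12.25 = 385.875.

Deadweight loss = 385.875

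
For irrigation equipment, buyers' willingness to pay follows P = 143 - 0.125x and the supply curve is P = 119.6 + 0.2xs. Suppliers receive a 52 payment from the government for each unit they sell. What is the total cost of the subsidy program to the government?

Pre-subsidy: 143 - 0.125x = 119.6 + 0.2x gives x* = 72 and P* = 134.
With the subsidy, sellers receive Ps = Pb + 52 for each unit, where Pb is the price buyers pay.
On the curves, Pb = 143 - 0.125x and Ps = 119.6 + 0.2x; the wedge Ps − Pb = 52 gives 119.6 + 0.2x − (143 - 0.125x) = 52, so x' = 232.
Then Pb = 143 − 0.125·232 = 114 and Ps = 119.6 + 0.2·232 = 166.
Government outlay = subsidy × quantity = 52 × 232 = 12064.

Government cost = 12064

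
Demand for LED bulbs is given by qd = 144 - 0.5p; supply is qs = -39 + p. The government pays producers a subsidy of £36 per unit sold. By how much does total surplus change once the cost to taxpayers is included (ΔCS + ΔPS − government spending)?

Pre-subsidy: 144 - 0.5p = -39 + p gives p* = 122, q* = 83.
With the subsidy, sellers receive ps = pb + 36 for each unit, where pb is the price buyers pay.
Supply in terms of pb becomes qs = -39 + 1(pb + 36) = -3 + pb. Setting this equal to demand: 144 - 0.5pb = -3 + pb, so pb = 98.
Sellers receive ps = 98 + 36 = 134; q' = 144 − 0.5·98 = 95.
ΔCS = ½(83 + 95)(122 − 98) = 2136; ΔPS = ½(83 + 95)(134 − 122) = 1068.
Government spending = 36 × 95 = 3420.
Net change = 2136 + 1068 − 3420 = -216. The loss equals the DWL triangle ½·36·12.

Net change in total surplus = -£216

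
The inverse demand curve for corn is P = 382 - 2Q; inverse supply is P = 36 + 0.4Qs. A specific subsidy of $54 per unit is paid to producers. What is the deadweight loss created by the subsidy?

Pre-subsidy: 382 - 2Q = 36 + 0.4Q gives Q* = 865/6 and P* = 281/3.
With the subsidy, sellers receive Ps = Pb + 54 for each unit, where Pb is the price buyers pay.
On the curves, Pb = 382 - 2Q and Ps = 36 + 0.4Q; the wedge Ps − Pb = 54 gives 36 + 0.4Q − (382 - 2Q) = 54, so Q' = 500/3.
Then Pb = 382 − 2·(500/3) = 146/3 and Ps = 36 + 0.4·(500/3) = 308/3.
The subsidy expands output by 500/3 − 865/6 = 22.5 past the efficient level; on those units the gap between marginal cost and willingness to pay runs from 0 up to 54.
DWL = ½ × 54 × 22.5 = 607.5.

Deadweight loss = $607.5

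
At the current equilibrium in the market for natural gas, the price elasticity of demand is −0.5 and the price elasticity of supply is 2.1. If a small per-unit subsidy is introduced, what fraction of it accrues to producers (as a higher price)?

For a small subsidy around the equilibrium, the benefit split depends on the relative slopes, which at a point are proportional to the elasticities.
Buyer share = εs/(εs + |εd|) = 2.1/(2.1 + 0.5) = 21/26; seller share = |εd|/(εs + |εd|) = 5/26.
So producers capture 5/26 of the subsidy.

Producer share = 5/26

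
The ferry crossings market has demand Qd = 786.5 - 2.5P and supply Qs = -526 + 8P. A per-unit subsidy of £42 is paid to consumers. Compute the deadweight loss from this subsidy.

Deadweight loss = £1680

Pre-subsidy: 786.5 - 2.5P = -526 + 8P gives P* = 125, Q* = 474.
With the rebate, buyers effectively pay Pb = Ps − 42, where Ps is the price sellers receive.
Demand in terms of Ps becomes Qd = 786.5 − 2.5(Ps − 42) = 891.5 - 2.5Ps. Setting this equal to supply: 891.5 - 2.5Ps = -526 + 8Ps, so Ps = 135.
Buyers pay Pb = 135 − 42 = 93; Q' = -526 + 8·135 = 554.
The subsidy expands output by 554 − 474 = 80 past the efficient level; on those units the gap between marginal cost and willingness to pay runs from 0 up to 42.
DWL = ½ × 42 × 80 = 1680.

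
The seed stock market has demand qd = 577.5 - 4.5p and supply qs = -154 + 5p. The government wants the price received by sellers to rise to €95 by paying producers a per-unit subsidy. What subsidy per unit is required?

At a seller price of 95, quantity supplied is -154 + 5·95 = 321.
Buyers absorb 321 only when they pay pb with 577.5 − 4.5·pb = 321, i.e. pb = 57.
s = ps − pb = 95 − 57 = 38.

Required subsidy s = €38 per unit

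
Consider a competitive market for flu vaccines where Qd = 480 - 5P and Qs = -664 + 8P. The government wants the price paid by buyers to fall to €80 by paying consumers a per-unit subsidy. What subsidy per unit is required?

At a buyer price of 80, quantity demanded is 480 − 5·80 = 80.
Sellers supply 80 only when they receive Ps with -664 + 8·Ps = 80, i.e. Ps = 93.
s = Ps − Pb = 93 − 80 = 13.

Required subsidy s = €13 per unit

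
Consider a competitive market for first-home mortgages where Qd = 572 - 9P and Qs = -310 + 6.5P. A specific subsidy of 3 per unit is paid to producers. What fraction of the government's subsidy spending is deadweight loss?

DWL / government spending = 351/4414

Pre-subsidy: 572 - 9P = -310 + 6.5P gives P* = 1764/31, Q* = 1856/31.
With the subsidy, sellers receive Ps = Pb + 3 for each unit, where Pb is the price buyers pay.
Supply in terms of Pb becomes Qs = -310 + 6.5(Pb + 3) = -290.5 + 6.5Pb. Setting this equal to demand: 572 - 9Pb = -290.5 + 6.5Pb, so Pb = 1725/31.
Sellers receive Ps = 1725/31 + 3 = 1818/31; Q' = 572 − 9·(1725/31) = 2207/31.
ΔCS = ½(1856/31 + 2207/31)(1764/31 − 1725/31) = 158457/1922; ΔPS = ½(1856/31 + 2207/31)(1818/31 − 1764/31) = 109701/961.
Government spending = 3 × 2207/31 = 6621/31.
DWL = ½ × 3 × (2207/31 − 1856/31) = 1053/62; fraction = (1053/62) / (6621/31) = 351/4414.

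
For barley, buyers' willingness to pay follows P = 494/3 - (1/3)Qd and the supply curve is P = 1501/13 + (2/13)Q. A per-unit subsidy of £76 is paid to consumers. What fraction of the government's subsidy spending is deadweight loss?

DWL / government spending = 78/257

Pre-subsidy: 494/3 - (1/3)Q = 1501/13 + (2/13)Q gives Q* = 101 and P* = 131.
With the rebate, buyers effectively pay Pb = Ps − 76, where Ps is the price sellers receive.
On the curves, Pb = 494/3 - (1/3)Q and Ps = 1501/13 + (2/13)Q; the wedge Ps − Pb = 76 gives 1501/13 + (2/13)Q − (494/3 - (1/3)Q) = 76, so Q' = 257.
Then Pb = 494/3 − (1/3)·257 = 79 and Ps = 1501/13 + (2/13)·257 = 155.
ΔCS = ½(101 + 257)(131 − 79) = 9308; ΔPS = ½(101 + 257)(155 − 131) = 4296.
Government spending = 76 × 257 = 19532.
DWL = ½ × 76 × (257 − 101) = 5928; fraction = 5928 / 19532 = 78/257.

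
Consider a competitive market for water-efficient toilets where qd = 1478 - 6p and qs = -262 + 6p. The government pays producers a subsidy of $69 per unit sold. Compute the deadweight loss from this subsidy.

Pre-subsidy: 1478 - 6p = -262 + 6p gives p* = 145, q* = 608.
With the subsidy, sellers receive ps = pb + 69 for each unit, where pb is the price buyers pay.
Supply in terms of pb becomes qs = -262 + 6(pb + 69) = 152 + 6pb. Setting this equal to demand: 1478 - 6pb = 152 + 6pb, so pb = 110.5.
Sellers receive ps = 110.5 + 69 = 179.5; q' = 1478 − 6·110.5 = 815.
The subsidy expands output by 815 − 608 = 207 past the efficient level; on those units the gap between marginal cost and willingness to pay runs from 0 up to 69.
DWL = ½ × 69 × 207 = 7141.5.

Deadweight loss = $7141.5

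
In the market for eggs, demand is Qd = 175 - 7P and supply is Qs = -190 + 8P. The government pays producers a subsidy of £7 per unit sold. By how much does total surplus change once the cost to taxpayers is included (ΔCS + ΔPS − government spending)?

Pre-subsidy: 175 - 7P = -190 + 8P gives P* = 73/3, Q* = 14/3.
With the subsidy, sellers receive Ps = Pb + 7 for each unit, where Pb is the price buyers pay.
Supply in terms of Pb becomes Qs = -190 + 8(Pb + 7) = -134 + 8Pb. Setting this equal to demand: 175 - 7Pb = -134 + 8Pb, so Pb = 20.6.
Sellers receive Ps = 20.6 + 7 = 27.6; Q' = 175 − 7·20.6 = 30.8.
ΔCS = ½(14/3 + 30.8)(73/3 − 20.6) = 14896/225; ΔPS = ½(14/3 + 30.8)(27.6 − 73/3) = 13034/225.
Government spending = 7 × 30.8 = 215.6.
Net change = 14896/225 + 13034/225 − 215.6 = -1372/15. The loss equals the DWL triangle ½·7·392/15.

Net change in total surplus = -1372/15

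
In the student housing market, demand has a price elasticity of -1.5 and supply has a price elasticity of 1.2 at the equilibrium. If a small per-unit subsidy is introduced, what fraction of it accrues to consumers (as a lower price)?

For a small subsidy around the equilibrium, the benefit split depends on the relative slopes, which at a point are proportional to the elasticities.
Buyer share = εs/(εs + |εd|) = 1.2/(1.2 + 1.5) = 4/9; seller share = |εd|/(εs + |εd|) = 5/9.

Consumer share = 4/9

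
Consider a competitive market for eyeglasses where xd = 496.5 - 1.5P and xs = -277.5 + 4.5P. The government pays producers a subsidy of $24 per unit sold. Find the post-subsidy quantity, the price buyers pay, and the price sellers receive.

x' = 330; buyers pay $111; sellers receive $135

Pre-subsidy: 496.5 - 1.5P = -277.5 + 4.5P gives P* = 129, x* = 303.
With the subsidy, sellers receive Ps = Pb + 24 for each unit, where Pb is the price buyers pay.
Supply in terms of Pb becomes xs = -277.5 + 4.5(Pb + 24) = -169.5 + 4.5Pb. Setting this equal to demand: 496.5 - 1.5Pb = -169.5 + 4.5Pb, so Pb = 111.
Sellers receive Ps = 111 + 24 = 135; x' = 496.5 − 1.5·111 = 330.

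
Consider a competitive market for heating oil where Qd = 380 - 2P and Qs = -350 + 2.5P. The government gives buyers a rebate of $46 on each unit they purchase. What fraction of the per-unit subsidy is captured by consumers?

Pre-subsidy: 380 - 2P = -350 + 2.5P gives P* = 1460/9, Q* = 500/9.
With the rebate, buyers effectively pay Pb = Ps − 46, where Ps is the price sellers receive.
Demand in terms of Ps becomes Qd = 380 − 2(Ps − 46) = 472 - 2Ps. Setting this equal to supply: 472 - 2Ps = -350 + 2.5Ps, so Ps = 548/3.
Buyers pay Pb = 548/3 − 46 = 410/3; Q' = -350 + 2.5·(548/3) = 320/3.
Buyers' price falls by P* − Pb = 1460/9 − 410/3 = 230/9; sellers' price rises by Ps − P* = 548/3 − 1460/9 = 184/9.
So consumers capture (230/9)/46 = 5/9 of each unit of subsidy.

Consumer share = 5/9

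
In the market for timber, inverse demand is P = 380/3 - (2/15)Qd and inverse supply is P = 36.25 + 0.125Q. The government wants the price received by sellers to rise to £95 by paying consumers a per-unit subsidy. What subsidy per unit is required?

Required subsidy s = £31 per unit

At a seller price of 95, quantity supplied is -290 + 8·95 = 470.
Buyers absorb 470 only when they pay Pb = 380/3 − (2/15)·470 = 64.
s = Ps − Pb = 95 − 64 = 31.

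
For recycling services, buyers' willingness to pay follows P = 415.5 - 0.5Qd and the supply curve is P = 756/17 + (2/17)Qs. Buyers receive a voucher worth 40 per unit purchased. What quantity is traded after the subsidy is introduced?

Pre-subsidy: 415.5 - 0.5Q = 756/17 + (2/17)Q gives Q* = 4205/7 and P* = 806/7.
With the rebate, buyers effectively pay Pb = Ps − 40, where Ps is the price sellers receive.
On the curves, Pb = 415.5 - 0.5Q and Ps = 756/17 + (2/17)Q; the wedge Ps − Pb = 40 gives 756/17 + (2/17)Q − (415.5 - 0.5Q) = 40, so Q' = 13975/21.
Then Pb = 415.5 − 0.5·(13975/21) = 1738/21 and Ps = 756/17 + (2/17)·(13975/21) = 2578/21.

Q' = 13975/21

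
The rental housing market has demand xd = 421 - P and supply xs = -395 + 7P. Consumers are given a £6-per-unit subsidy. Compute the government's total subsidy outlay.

Government cost = £1945.5

Pre-subsidy: 421 - P = -395 + 7P gives P* = 102, x* = 319.
With the rebate, buyers effectively pay Pb = Ps − 6, where Ps is the price sellers receive.
Demand in terms of Ps becomes xd = 421 − 1(Ps − 6) = 427 - Ps. Setting this equal to supply: 427 - Ps = -395 + 7Ps, so Ps = 102.75.
Buyers pay Pb = 102.75 − 6 = 96.75; x' = -395 + 7·102.75 = 324.25.
Government outlay = subsidy × quantity = 6 × 324.25 = 1945.5.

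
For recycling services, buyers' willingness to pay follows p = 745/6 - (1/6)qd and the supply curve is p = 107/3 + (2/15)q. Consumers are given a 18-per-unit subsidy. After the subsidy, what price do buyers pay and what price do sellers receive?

Pre-subsidy: 745/6 - (1/6)q = 107/3 + (2/15)q gives q* = 295 and p* = 75.
With the rebate, buyers effectively pay pb = ps − 18, where ps is the price sellers receive.
On the curves, pb = 745/6 - (1/6)q and ps = 107/3 + (2/15)q; the wedge ps − pb = 18 gives 107/3 + (2/15)q − (745/6 - (1/6)q) = 18, so q' = 355.
Then pb = 745/6 − (1/6)·355 = 65 and ps = 107/3 + (2/15)·355 = 83.

Buyers pay 65; sellers receive 83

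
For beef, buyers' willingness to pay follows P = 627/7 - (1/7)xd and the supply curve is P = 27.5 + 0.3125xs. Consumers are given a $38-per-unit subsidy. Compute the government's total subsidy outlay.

Pre-subsidy: 627/7 - (1/7)x = 27.5 + 0.3125x gives x* = 6952/51 and P* = 3575/51.
With the rebate, buyers effectively pay Pb = Ps − 38, where Ps is the price sellers receive.
On the curves, Pb = 627/7 - (1/7)x and Ps = 27.5 + 0.3125x; the wedge Ps − Pb = 38 gives 27.5 + 0.3125x − (627/7 - (1/7)x) = 38, so x' = 3736/17.
Then Pb = 627/7 − (1/7)·(3736/17) = 989/17 and Ps = 27.5 + 0.3125·(3736/17) = 1635/17.
Government outlay = subsidy × quantity = 38 × 3736/17 = 141968/17.

Government cost = 141968/17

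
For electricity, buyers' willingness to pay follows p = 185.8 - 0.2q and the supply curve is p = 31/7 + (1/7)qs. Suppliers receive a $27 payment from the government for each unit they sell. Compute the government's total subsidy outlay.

Government cost = $16409.25

Pre-subsidy: 185.8 - 0.2q = 31/7 + (1/7)q gives q* = 529 and p* = 80.
With the subsidy, sellers receive ps = pb + 27 for each unit, where pb is the price buyers pay.
On the curves, pb = 185.8 - 0.2q and ps = 31/7 + (1/7)q; the wedge ps − pb = 27 gives 31/7 + (1/7)q − (185.8 - 0.2q) = 27, so q' = 607.75.
Then pb = 185.8 − 0.2·607.75 = 64.25 and ps = 31/7 + (1/7)·607.75 = 91.25.
Government outlay = subsidy × quantity = 27 × 607.75 = 16409.25.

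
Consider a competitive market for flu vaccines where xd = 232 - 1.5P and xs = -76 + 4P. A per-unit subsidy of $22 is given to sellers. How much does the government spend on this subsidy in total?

Pre-subsidy: 232 - 1.5P = -76 + 4P gives P* = 56, x* = 148.
With the subsidy, sellers receive Ps = Pb + 22 for each unit, where Pb is the price buyers pay.
Supply in terms of Pb becomes xs = -76 + 4(Pb + 22) = 12 + 4Pb. Setting this equal to demand: 232 - 1.5Pb = 12 + 4Pb, so Pb = 40.
Sellers receive Ps = 40 + 22 = 62; x' = 232 − 1.5·40 = 172.
Government outlay = subsidy × quantity = 22 × 172 = 3784.

Government cost = $3784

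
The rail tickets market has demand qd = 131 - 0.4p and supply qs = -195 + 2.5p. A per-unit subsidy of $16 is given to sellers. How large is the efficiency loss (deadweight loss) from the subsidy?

Deadweight loss = 1280/29

Pre-subsidy: 131 - 0.4p = -195 + 2.5p gives p* = 3260/29, q* = 2495/29.
With the subsidy, sellers receive ps = pb + 16 for each unit, where pb is the price buyers pay.
Supply in terms of pb becomes qs = -195 + 2.5(pb + 16) = -155 + 2.5pb. Setting this equal to demand: 131 - 0.4pb = -155 + 2.5pb, so pb = 2860/29.
Sellers receive ps = 2860/29 + 16 = 3324/29; q' = 131 − 0.4·(2860/29) = 2655/29.
The subsidy expands output by 2655/29 − 2495/29 = 160/29 past the efficient level; on those units the gap between marginal cost and willingness to pay runs from 0 up to 16.
DWL = ½ × 16 × 160/29 = 1280/29.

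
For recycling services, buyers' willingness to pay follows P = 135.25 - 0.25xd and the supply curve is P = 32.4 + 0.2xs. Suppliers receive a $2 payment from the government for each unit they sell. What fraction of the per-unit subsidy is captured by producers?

Producer share = 4/9

Pre-subsidy: 135.25 - 0.25x = 32.4 + 0.2x gives x* = 2057/9 and P* = 703/9.
With the subsidy, sellers receive Ps = Pb + 2 for each unit, where Pb is the price buyers pay.
On the curves, Pb = 135.25 - 0.25x and Ps = 32.4 + 0.2x; the wedge Ps − Pb = 2 gives 32.4 + 0.2x − (135.25 - 0.25x) = 2, so x' = 233.
Then Pb = 135.25 − 0.25·233 = 77 and Ps = 32.4 + 0.2·233 = 79.
Buyers' price falls by P* − Pb = 703/9 − 77 = 10/9; sellers' price rises by Ps − P* = 79 − 703/9 = 8/9.
So producers capture (8/9)/2 = 4/9 of each unit of subsidy.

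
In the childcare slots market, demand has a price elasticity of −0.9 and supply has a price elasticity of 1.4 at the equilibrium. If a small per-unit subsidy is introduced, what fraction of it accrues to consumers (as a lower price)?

Consumer share = 14/23

For a small subsidy around the equilibrium, the benefit split depends on the relative slopes, which at a point are proportional to the elasticities.
Buyer share = εs/(εs + |εd|) = 1.4/(1.4 + 0.9) = 14/23; seller share = |εd|/(εs + |εd|) = 9/23.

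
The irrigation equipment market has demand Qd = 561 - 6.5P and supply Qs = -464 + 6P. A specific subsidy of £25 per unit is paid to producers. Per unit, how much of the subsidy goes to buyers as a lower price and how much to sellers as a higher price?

Pre-subsidy: 561 - 6.5P = -464 + 6P gives P* = 82, Q* = 28.
With the subsidy, sellers receive Ps = Pb + 25 for each unit, where Pb is the price buyers pay.
Supply in terms of Pb becomes Qs = -464 + 6(Pb + 25) = -314 + 6Pb. Setting this equal to demand: 561 - 6.5Pb = -314 + 6Pb, so Pb = 70.
Sellers receive Ps = 70 + 25 = 95; Q' = 561 − 6.5·70 = 106.
Buyers' price falls by P* − Pb = 82 − 70 = 12; sellers' price rises by Ps − P* = 95 − 82 = 13.

Buyers gain £12 per unit; sellers gain £13 per unit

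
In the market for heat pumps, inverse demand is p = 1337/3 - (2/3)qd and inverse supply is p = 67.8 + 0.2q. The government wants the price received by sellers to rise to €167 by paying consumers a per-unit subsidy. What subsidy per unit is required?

At a seller price of 167, quantity supplied is -339 + 5·167 = 496.
Buyers absorb 496 only when they pay pb = 1337/3 − (2/3)·496 = 115.
s = ps − pb = 167 − 115 = 52.

Required subsidy s = €52 per unit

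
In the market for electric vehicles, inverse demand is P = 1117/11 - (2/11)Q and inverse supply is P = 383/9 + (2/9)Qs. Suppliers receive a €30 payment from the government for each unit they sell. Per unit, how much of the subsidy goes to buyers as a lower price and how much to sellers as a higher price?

Pre-subsidy: 1117/11 - (2/11)Q = 383/9 + (2/9)Q gives Q* = 146 and P* = 75.
With the subsidy, sellers receive Ps = Pb + 30 for each unit, where Pb is the price buyers pay.
On the curves, Pb = 1117/11 - (2/11)Q and Ps = 383/9 + (2/9)Q; the wedge Ps − Pb = 30 gives 383/9 + (2/9)Q − (1117/11 - (2/11)Q) = 30, so Q' = 220.25.
Then Pb = 1117/11 − (2/11)·220.25 = 61.5 and Ps = 383/9 + (2/9)·220.25 = 91.5.
Buyers' price falls by P* − Pb = 75 − 61.5 = 13.5; sellers' price rises by Ps − P* = 91.5 − 75 = 16.5.

Buyers gain €13.5 per unit; sellers gain €16.5 per unit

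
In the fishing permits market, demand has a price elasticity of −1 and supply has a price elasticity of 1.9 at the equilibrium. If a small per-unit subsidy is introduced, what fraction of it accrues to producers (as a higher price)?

Producer share = 10/29

For a small subsidy around the equilibrium, the benefit split depends on the relative slopes, which at a point are proportional to the elasticities.
Buyer share = εs/(εs + |εd|) = 1.9/(1.9 + 1) = 19/29; seller share = |εd|/(εs + |εd|) = 10/29.
So producers capture 10/29 of the subsidy.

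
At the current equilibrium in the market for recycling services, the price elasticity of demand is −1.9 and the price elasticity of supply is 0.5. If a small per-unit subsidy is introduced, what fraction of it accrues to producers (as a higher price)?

Producer share = 19/24

For a small subsidy around the equilibrium, the benefit split depends on the relative slopes, which at a point are proportional to the elasticities.
Buyer share = εs/(εs + |εd|) = 0.5/(0.5 + 1.9) = 5/24; seller share = |εd|/(εs + |εd|) = 19/24.
So producers capture 19/24 of the subsidy.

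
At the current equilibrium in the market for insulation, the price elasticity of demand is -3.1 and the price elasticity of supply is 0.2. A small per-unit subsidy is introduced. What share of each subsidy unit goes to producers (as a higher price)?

For a small subsidy around the equilibrium, the benefit split depends on the relative slopes, which at a point are proportional to the elasticities.
Buyer share = εs/(εs + |εd|) = 0.2/(0.2 + 3.1) = 2/33; seller share = |εd|/(εs + |εd|) = 31/33.
So producers capture 31/33 of the subsidy.

Producer share = 31/33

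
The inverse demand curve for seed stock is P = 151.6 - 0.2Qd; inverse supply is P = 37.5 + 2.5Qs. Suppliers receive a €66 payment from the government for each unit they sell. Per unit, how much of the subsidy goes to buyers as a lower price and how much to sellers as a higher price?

Buyers gain 44/9 per unit; sellers gain 550/9 per unit

Pre-subsidy: 151.6 - 0.2Q = 37.5 + 2.5Q gives Q* = 1141/27 and P* = 3865/27.
With the subsidy, sellers receive Ps = Pb + 66 for each unit, where Pb is the price buyers pay.
On the curves, Pb = 151.6 - 0.2Q and Ps = 37.5 + 2.5Q; the wedge Ps − Pb = 66 gives 37.5 + 2.5Q − (151.6 - 0.2Q) = 66, so Q' = 1801/27.
Then Pb = 151.6 − 0.2·(1801/27) = 3733/27 and Ps = 37.5 + 2.5·(1801/27) = 5515/27.
Buyers' price falls by P* − Pb = 3865/27 − 3733/27 = 44/9; sellers' price rises by Ps − P* = 5515/27 − 3865/27 = 550/9.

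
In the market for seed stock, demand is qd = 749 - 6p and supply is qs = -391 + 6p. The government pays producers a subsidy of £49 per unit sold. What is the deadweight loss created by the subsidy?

Pre-subsidy: 749 - 6p = -391 + 6p gives p* = 95, q* = 179.
With the subsidy, sellers receive ps = pb + 49 for each unit, where pb is the price buyers pay.
Supply in terms of pb becomes qs = -391 + 6(pb + 49) = -97 + 6pb. Setting this equal to demand: 749 - 6pb = -97 + 6pb, so pb = 70.5.
Sellers receive ps = 70.5 + 49 = 119.5; q' = 749 − 6·70.5 = 326.
The subsidy expands output by 326 − 179 = 147 past the efficient level; on those units the gap between marginal cost and willingness to pay runs from 0 up to 49.
DWL = ½ × 49 × 147 = 3601.5.

Deadweight loss = £3601.5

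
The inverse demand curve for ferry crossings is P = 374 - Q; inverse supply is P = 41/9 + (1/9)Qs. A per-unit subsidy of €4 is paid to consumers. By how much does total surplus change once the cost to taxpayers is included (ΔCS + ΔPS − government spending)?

Net change in total surplus = -€7.2

Pre-subsidy: 374 - Q = 41/9 + (1/9)Q gives Q* = 332.5 and P* = 41.5.
With the rebate, buyers effectively pay Pb = Ps − 4, where Ps is the price sellers receive.
On the curves, Pb = 374 - Q and Ps = 41/9 + (1/9)Q; the wedge Ps − Pb = 4 gives 41/9 + (1/9)Q − (374 - Q) = 4, so Q' = 336.1.
Then Pb = 374 − 1·336.1 = 37.9 and Ps = 41/9 + (1/9)·336.1 = 41.9.
ΔCS = ½(332.5 + 336.1)(41.5 − 37.9) = 1203.48; ΔPS = ½(332.5 + 336.1)(41.9 − 41.5) = 133.72.
Government spending = 4 × 336.1 = 1344.4.
Net change = 1203.48 + 133.72 − 1344.4 = -7.2. The loss equals the DWL triangle ½·4·3.6.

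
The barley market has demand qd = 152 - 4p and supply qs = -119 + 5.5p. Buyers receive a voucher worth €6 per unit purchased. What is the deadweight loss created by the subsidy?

Pre-subsidy: 152 - 4p = -119 + 5.5p gives p* = 542/19, q* = 720/19.
With the rebate, buyers effectively pay pb = ps − 6, where ps is the price sellers receive.
Demand in terms of ps becomes qd = 152 − 4(ps − 6) = 176 - 4ps. Setting this equal to supply: 176 - 4ps = -119 + 5.5ps, so ps = 590/19.
Buyers pay pb = 590/19 − 6 = 476/19; q' = -119 + 5.5·(590/19) = 984/19.
The subsidy expands output by 984/19 − 720/19 = 264/19 past the efficient level; on those units the gap between marginal cost and willingness to pay runs from 0 up to 6.
DWL = ½ × 6 × 264/19 = 792/19.

Deadweight loss = 792/19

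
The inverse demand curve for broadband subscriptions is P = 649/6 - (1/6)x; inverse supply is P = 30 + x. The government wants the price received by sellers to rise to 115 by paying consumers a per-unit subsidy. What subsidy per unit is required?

At a seller price of 115, quantity supplied is -30 + 1·115 = 85.
Buyers absorb 85 only when they pay Pb = 649/6 − (1/6)·85 = 94.
s = Ps − Pb = 115 − 94 = 21.

Required subsidy s = 21 per unit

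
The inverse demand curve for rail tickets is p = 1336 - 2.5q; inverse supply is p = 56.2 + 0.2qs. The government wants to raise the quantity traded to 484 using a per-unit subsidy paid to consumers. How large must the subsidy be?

At q = 484, from the demand curve buyers pay pb = 1336 − 2.5·484 = 126; from the supply curve sellers need ps = 56.2 + 0.2·484 = 153.
The subsidy must fill the gap: s = ps − pb = 153 − 126 = 27.

Required subsidy s = 27 per unit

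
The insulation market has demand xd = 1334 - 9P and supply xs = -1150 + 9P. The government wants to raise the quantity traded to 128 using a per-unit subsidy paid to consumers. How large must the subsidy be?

Required subsidy s = 8 per unit

At x = 128, invert demand for the buyer price: Pb = (1334 − 128)/9 = 134; invert supply for the seller price: Ps = (128 − (-1150))/9 = 142.
The subsidy must fill the gap: s = Ps − Pb = 142 − 134 = 8.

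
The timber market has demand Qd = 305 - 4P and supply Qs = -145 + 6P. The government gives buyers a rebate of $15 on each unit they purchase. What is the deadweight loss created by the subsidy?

Deadweight loss = $270

Pre-subsidy: 305 - 4P = -145 + 6P gives P* = 45, Q* = 125.
With the rebate, buyers effectively pay Pb = Ps − 15, where Ps is the price sellers receive.
Demand in terms of Ps becomes Qd = 305 − 4(Ps − 15) = 365 - 4Ps. Setting this equal to supply: 365 - 4Ps = -145 + 6Ps, so Ps = 51.
Buyers pay Pb = 51 − 15 = 36; Q' = -145 + 6·51 = 161.
The subsidy expands output by 161 − 125 = 36 past the efficient level; on those units the gap between marginal cost and willingness to pay runs from 0 up to 15.
DWL = ½ × 15 × 36 = 270.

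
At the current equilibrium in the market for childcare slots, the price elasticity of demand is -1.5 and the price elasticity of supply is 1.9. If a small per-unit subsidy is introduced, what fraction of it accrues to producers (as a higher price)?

For a small subsidy around the equilibrium, the benefit split depends on the relative slopes, which at a point are proportional to the elasticities.
Buyer share = εs/(εs + |εd|) = 1.9/(1.9 + 1.5) = 19/34; seller share = |εd|/(εs + |εd|) = 15/34.
So producers capture 15/34 of the subsidy.

Producer share = 15/34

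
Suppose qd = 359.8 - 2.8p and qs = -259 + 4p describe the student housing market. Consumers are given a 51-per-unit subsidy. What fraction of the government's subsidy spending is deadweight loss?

DWL / government spending = 2/9

Pre-subsidy: 359.8 - 2.8p = -259 + 4p gives p* = 91, q* = 105.
With the rebate, buyers effectively pay pb = ps − 51, where ps is the price sellers receive.
Demand in terms of ps becomes qd = 359.8 − 2.8(ps − 51) = 502.6 - 2.8ps. Setting this equal to supply: 502.6 - 2.8ps = -259 + 4ps, so ps = 112.
Buyers pay pb = 112 − 51 = 61; q' = -259 + 4·112 = 189.
ΔCS = ½(105 + 189)(91 − 61) = 4410; ΔPS = ½(105 + 189)(112 − 91) = 3087.
Government spending = 51 × 189 = 9639.
DWL = ½ × 51 × (189 − 105) = 2142; fraction = 2142 / 9639 = 2/9.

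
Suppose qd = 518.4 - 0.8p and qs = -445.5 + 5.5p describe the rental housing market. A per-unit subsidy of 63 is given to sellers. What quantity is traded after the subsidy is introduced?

Pre-subsidy: 518.4 - 0.8p = -445.5 + 5.5p gives p* = 153, q* = 396.
With the subsidy, sellers receive ps = pb + 63 for each unit, where pb is the price buyers pay.
Supply in terms of pb becomes qs = -445.5 + 5.5(pb + 63) = -99 + 5.5pb. Setting this equal to demand: 518.4 - 0.8pb = -99 + 5.5pb, so pb = 98.
Sellers receive ps = 98 + 63 = 161; q' = 518.4 − 0.8·98 = 440.

q' = 440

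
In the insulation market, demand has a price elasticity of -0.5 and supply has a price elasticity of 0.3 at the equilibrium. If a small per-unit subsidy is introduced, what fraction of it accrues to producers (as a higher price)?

Producer share = 0.625

For a small subsidy around the equilibrium, the benefit split depends on the relative slopes, which at a point are proportional to the elasticities.
Buyer share = εs/(εs + |εd|) = 0.3/(0.3 + 0.5) = 0.375; seller share = |εd|/(εs + |εd|) = 0.625.
So producers capture 0.625 of the subsidy.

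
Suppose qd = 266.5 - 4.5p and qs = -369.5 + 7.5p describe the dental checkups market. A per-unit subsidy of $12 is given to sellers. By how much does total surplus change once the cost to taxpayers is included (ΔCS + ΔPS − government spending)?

Pre-subsidy: 266.5 - 4.5p = -369.5 + 7.5p gives p* = 53, q* = 28.
With the subsidy, sellers receive ps = pb + 12 for each unit, where pb is the price buyers pay.
Supply in terms of pb becomes qs = -369.5 + 7.5(pb + 12) = -279.5 + 7.5pb. Setting this equal to demand: 266.5 - 4.5pb = -279.5 + 7.5pb, so pb = 45.5.
Sellers receive ps = 45.5 + 12 = 57.5; q' = 266.5 − 4.5·45.5 = 61.75.
ΔCS = ½(28 + 61.75)(53 − 45.5) = 336.5625; ΔPS = ½(28 + 61.75)(57.5 − 53) = 201.9375.
Government spending = 12 × 61.75 = 741.
Net change = 336.5625 + 201.9375 − 741 = -202.5. The loss equals the DWL triangle ½·12·33.75.

Net change in total surplus = -$202.5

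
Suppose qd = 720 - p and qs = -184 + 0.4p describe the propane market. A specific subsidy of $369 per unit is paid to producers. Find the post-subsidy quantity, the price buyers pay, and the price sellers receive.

q' = 1258/7; buyers pay 3782/7; sellers receive 6365/7

Pre-subsidy: 720 - p = -184 + 0.4p gives p* = 4520/7, q* = 520/7.
With the subsidy, sellers receive ps = pb + 369 for each unit, where pb is the price buyers pay.
Supply in terms of pb becomes qs = -184 + 0.4(pb + 369) = -36.4 + 0.4pb. Setting this equal to demand: 720 - pb = -36.4 + 0.4pb, so pb = 3782/7.
Sellers receive ps = 3782/7 + 369 = 6365/7; q' = 720 − 1·(3782/7) = 1258/7.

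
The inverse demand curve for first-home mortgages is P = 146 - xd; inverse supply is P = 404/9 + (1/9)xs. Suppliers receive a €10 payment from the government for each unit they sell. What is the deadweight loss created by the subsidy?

Pre-subsidy: 146 - x = 404/9 + (1/9)x gives x* = 91 and P* = 55.
With the subsidy, sellers receive Ps = Pb + 10 for each unit, where Pb is the price buyers pay.
On the curves, Pb = 146 - x and Ps = 404/9 + (1/9)x; the wedge Ps − Pb = 10 gives 404/9 + (1/9)x − (146 - x) = 10, so x' = 100.
Then Pb = 146 − 1·100 = 46 and Ps = 404/9 + (1/9)·100 = 56.
The subsidy expands output by 100 − 91 = 9 past the efficient level; on those units the gap between marginal cost and willingness to pay runs from 0 up to 10.
DWL = ½ × 10 × 9 = 45.

Deadweight loss = €45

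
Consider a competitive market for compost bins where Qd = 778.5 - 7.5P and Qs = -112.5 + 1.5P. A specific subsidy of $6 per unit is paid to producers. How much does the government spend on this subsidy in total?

Government cost = $261

Pre-subsidy: 778.5 - 7.5P = -112.5 + 1.5P gives P* = 99, Q* = 36.
With the subsidy, sellers receive Ps = Pb + 6 for each unit, where Pb is the price buyers pay.
Supply in terms of Pb becomes Qs = -112.5 + 1.5(Pb + 6) = -103.5 + 1.5Pb. Setting this equal to demand: 778.5 - 7.5Pb = -103.5 + 1.5Pb, so Pb = 98.
Sellers receive Ps = 98 + 6 = 104; Q' = 778.5 − 7.5·98 = 43.5.
Government outlay = subsidy × quantity = 6 × 43.5 = 261.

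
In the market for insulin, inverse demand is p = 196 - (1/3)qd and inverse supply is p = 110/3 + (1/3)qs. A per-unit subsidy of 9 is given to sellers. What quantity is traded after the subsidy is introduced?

Pre-subsidy: 196 - (1/3)q = 110/3 + (1/3)q gives q* = 239 and p* = 349/3.
With the subsidy, sellers receive ps = pb + 9 for each unit, where pb is the price buyers pay.
On the curves, pb = 196 - (1/3)q and ps = 110/3 + (1/3)q; the wedge ps − pb = 9 gives 110/3 + (1/3)q − (196 - (1/3)q) = 9, so q' = 252.5.
Then pb = 196 − (1/3)·252.5 = 671/6 and ps = 110/3 + (1/3)·252.5 = 725/6.

q' = 252.5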